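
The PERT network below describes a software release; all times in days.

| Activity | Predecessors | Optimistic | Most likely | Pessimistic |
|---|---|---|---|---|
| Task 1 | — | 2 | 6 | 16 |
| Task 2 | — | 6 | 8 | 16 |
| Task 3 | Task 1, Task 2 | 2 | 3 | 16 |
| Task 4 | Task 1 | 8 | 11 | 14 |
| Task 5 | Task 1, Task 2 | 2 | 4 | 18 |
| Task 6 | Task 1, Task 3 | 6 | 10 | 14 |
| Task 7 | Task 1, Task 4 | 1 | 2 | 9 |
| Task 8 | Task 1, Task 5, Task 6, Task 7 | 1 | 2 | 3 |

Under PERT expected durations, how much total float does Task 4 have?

3 days

te_Task 1 = (2 + 4·6 + 16)/6 = 42/6 = 7
te_Task 2 = (6 + 4·8 + 16)/6 = 54/6 = 9
te_Task 3 = (2 + 4·3 + 16)/6 = 30/6 = 5
te_Task 4 = (8 + 4·11 + 14)/6 = 66/6 = 11
te_Task 5 = (2 + 4·4 + 18)/6 = 36/6 = 6
te_Task 6 = (6 + 4·10 + 14)/6 = 60/6 = 10
te_Task 7 = (1 + 4·2 + 9)/6 = 18/6 = 3
te_Task 8 = (1 + 4·2 + 3)/6 = 12/6 = 2

Forward pass:
ES_Task 1 = 0; EF_Task 1 = 7
ES_Task 2 = 0; EF_Task 2 = 9
ES_Task 3 = max(EF_Task 1=7, EF_Task 2=9) = 9; EF_Task 3 = 9+5 = 14
ES_Task 4 = 7; EF_Task 4 = 7+11 = 18
ES_Task 5 = max(EF_Task 1=7, EF_Task 2=9) = 9; EF_Task 5 = 9+6 = 15
ES_Task 6 = max(EF_Task 1=7, EF_Task 3=14) = 14; EF_Task 6 = 14+10 = 24
ES_Task 7 = max(EF_Task 1=7, EF_Task 4=18) = 18; EF_Task 7 = 18+3 = 21
ES_Task 8 = max(EF_Task 1=7, EF_Task 5=15, EF_Task 6=24, EF_Task 7=21) = 24; EF_Task 8 = 24+2 = 26
Expected project duration μ = 26 days. Critical path: Task 2 → Task 3 → Task 6 → Task 8.

Backward pass:
LF_Task 8 = 26; LS_Task 8 = 26−2 = 24
LF_Task 7 = LS_Task 8 = 24; LS_Task 7 = 24−3 = 21
LF_Task 6 = LS_Task 8 = 24; LS_Task 6 = 24−10 = 14
LF_Task 5 = LS_Task 8 = 24; LS_Task 5 = 24−6 = 18
LF_Task 4 = LS_Task 7 = 21; LS_Task 4 = 21−11 = 10
LF_Task 3 = LS_Task 6 = 14; LS_Task 3 = 14−5 = 9
LF_Task 2 = min(LS_Task 3=9, LS_Task 5=18) = 9; LS_Task 2 = 9−9 = 0
LF_Task 1 = min(LS_Task 3=9, LS_Task 4=10, LS_Task 5=18, LS_Task 6=14, LS_Task 7=21, LS_Task 8=24) = 9; LS_Task 1 = 9−7 = 2
Slack_Task 4 = LS_Task 4 − ES_Task 4 = 10 − 7 = 3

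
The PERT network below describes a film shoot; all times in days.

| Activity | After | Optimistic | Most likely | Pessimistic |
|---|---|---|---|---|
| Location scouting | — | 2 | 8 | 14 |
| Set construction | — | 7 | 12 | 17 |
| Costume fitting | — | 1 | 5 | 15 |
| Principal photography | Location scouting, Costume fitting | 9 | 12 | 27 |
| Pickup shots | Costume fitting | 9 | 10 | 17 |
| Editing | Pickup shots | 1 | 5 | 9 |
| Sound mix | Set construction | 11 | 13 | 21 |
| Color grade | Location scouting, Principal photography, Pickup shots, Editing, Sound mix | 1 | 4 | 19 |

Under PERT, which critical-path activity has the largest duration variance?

te_Location scouting = (2 + 4·8 + 14)/6 = 48/6 = 8; σ²_Location scouting = ((14−2)/6)² = 4.000
te_Set construction = (7 + 4·12 + 17)/6 = 72/6 = 12; σ²_Set construction = ((17−7)/6)² = 2.778
te_Costume fitting = (1 + 4·5 + 15)/6 = 36/6 = 6; σ²_Costume fitting = ((15−1)/6)² = 5.444
te_Principal photography = (9 + 4·12 + 27)/6 = 84/6 = 14; σ²_Principal photography = ((27−9)/6)² = 9.000
te_Pickup shots = (9 + 4·10 + 17)/6 = 66/6 = 11; σ²_Pickup shots = ((17−9)/6)² = 1.778
te_Editing = (1 + 4·5 + 9)/6 = 30/6 = 5; σ²_Editing = ((9−1)/6)² = 1.778
te_Sound mix = (11 + 4·13 + 21)/6 = 84/6 = 14; σ²_Sound mix = ((21−11)/6)² = 2.778
te_Color grade = (1 + 4·4 + 19)/6 = 36/6 = 6; σ²_Color grade = ((19−1)/6)² = 9.000

Forward pass:
ES_Location scouting = 0; EF_Location scouting = 8
ES_Set construction = 0; EF_Set construction = 12
ES_Costume fitting = 0; EF_Costume fitting = 6
ES_Principal photography = max(EF_Location scouting=8, EF_Costume fitting=6) = 8; EF_Principal photography = 8+14 = 22
ES_Pickup shots = 6; EF_Pickup shots = 6+11 = 17
ES_Editing = 17; EF_Editing = 17+5 = 22
ES_Sound mix = 12; EF_Sound mix = 12+14 = 26
ES_Color grade = max(EF_Location scouting=8, EF_Principal photography=22, EF_Pickup shots=17, EF_Editing=22, EF_Sound mix=26) = 26; EF_Color grade = 26+6 = 32
Expected project duration μ = 32 days. Critical path: Set construction → Sound mix → Color grade.

Variances on critical path: σ²_Set construction=2.778, σ²_Sound mix=2.778, σ²_Color grade=9.000.
Largest is σ²_Color grade = 9.000.

Color grade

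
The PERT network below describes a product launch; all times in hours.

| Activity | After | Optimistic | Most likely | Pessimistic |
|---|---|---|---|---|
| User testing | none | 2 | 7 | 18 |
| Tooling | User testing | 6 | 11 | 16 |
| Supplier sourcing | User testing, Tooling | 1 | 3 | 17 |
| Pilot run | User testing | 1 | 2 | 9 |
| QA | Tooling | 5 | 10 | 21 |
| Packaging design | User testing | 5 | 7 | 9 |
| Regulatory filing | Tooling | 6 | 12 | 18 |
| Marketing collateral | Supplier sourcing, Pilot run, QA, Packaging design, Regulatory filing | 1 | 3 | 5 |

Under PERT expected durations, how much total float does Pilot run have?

20 hours

te_User testing = (2 + 4·7 + 18)/6 = 48/6 = 8
te_Tooling = (6 + 4·11 + 16)/6 = 66/6 = 11
te_Supplier sourcing = (1 + 4·3 + 17)/6 = 30/6 = 5
te_Pilot run = (1 + 4·2 + 9)/6 = 18/6 = 3
te_QA = (5 + 4·10 + 21)/6 = 66/6 = 11
te_Packaging design = (5 + 4·7 + 9)/6 = 42/6 = 7
te_Regulatory filing = (6 + 4·12 + 18)/6 = 72/6 = 12
te_Marketing collateral = (1 + 4·3 + 5)/6 = 18/6 = 3

Forward pass:
ES_User testing = 0; EF_User testing = 8
ES_Tooling = 8; EF_Tooling = 8+11 = 19
ES_Supplier sourcing = max(EF_User testing=8, EF_Tooling=19) = 19; EF_Supplier sourcing = 19+5 = 24
ES_Pilot run = 8; EF_Pilot run = 8+3 = 11
ES_QA = 19; EF_QA = 19+11 = 30
ES_Packaging design = 8; EF_Packaging design = 8+7 = 15
ES_Regulatory filing = 19; EF_Regulatory filing = 19+12 = 31
ES_Marketing collateral = max(EF_Supplier sourcing=24, EF_Pilot run=11, EF_QA=30, EF_Packaging design=15, EF_Regulatory filing=31) = 31; EF_Marketing collateral = 31+3 = 34
Expected project duration μ = 34 hours. Critical path: User testing → Tooling → Regulatory filing → Marketing collateral.

Backward pass:
LF_Marketing collateral = 34; LS_Marketing collateral = 34−3 = 31
LF_Regulatory filing = LS_Marketing collateral = 31; LS_Regulatory filing = 31−12 = 19
LF_Packaging design = LS_Marketing collateral = 31; LS_Packaging design = 31−7 = 24
LF_QA = LS_Marketing collateral = 31; LS_QA = 31−11 = 20
LF_Pilot run = LS_Marketing collateral = 31; LS_Pilot run = 31−3 = 28
LF_Supplier sourcing = LS_Marketing collateral = 31; LS_Supplier sourcing = 31−5 = 26
LF_Tooling = min(LS_Supplier sourcing=26, LS_QA=20, LS_Regulatory filing=19) = 19; LS_Tooling = 19−11 = 8
LF_User testing = min(LS_Tooling=8, LS_Supplier sourcing=26, LS_Pilot run=28, LS_Packaging design=24) = 8; LS_User testing = 8−8 = 0
Slack_Pilot run = LS_Pilot run − ES_Pilot run = 28 − 8 = 20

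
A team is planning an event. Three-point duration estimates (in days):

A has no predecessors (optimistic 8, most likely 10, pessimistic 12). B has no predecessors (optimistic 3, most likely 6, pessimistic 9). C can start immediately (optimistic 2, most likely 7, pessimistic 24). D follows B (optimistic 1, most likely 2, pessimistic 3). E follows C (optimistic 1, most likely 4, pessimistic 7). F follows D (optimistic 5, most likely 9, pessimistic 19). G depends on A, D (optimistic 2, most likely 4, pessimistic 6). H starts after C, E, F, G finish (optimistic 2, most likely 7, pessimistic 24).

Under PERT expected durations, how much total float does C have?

te_A = (8 + 4·10 + 12)/6 = 60/6 = 10
te_B = (3 + 4·6 + 9)/6 = 36/6 = 6
te_C = (2 + 4·7 + 24)/6 = 54/6 = 9
te_D = (1 + 4·2 + 3)/6 = 12/6 = 2
te_E = (1 + 4·4 + 7)/6 = 24/6 = 4
te_F = (5 + 4·9 + 19)/6 = 60/6 = 10
te_G = (2 + 4·4 + 6)/6 = 24/6 = 4
te_H = (2 + 4·7 + 24)/6 = 54/6 = 9

Forward pass:
ES_A = 0; EF_A = 10
ES_B = 0; EF_B = 6
ES_C = 0; EF_C = 9
ES_D = 6; EF_D = 6+2 = 8
ES_E = 9; EF_E = 9+4 = 13
ES_F = 8; EF_F = 8+10 = 18
ES_G = max(EF_A=10, EF_D=8) = 10; EF_G = 10+4 = 14
ES_H = max(EF_C=9, EF_E=13, EF_F=18, EF_G=14) = 18; EF_H = 18+9 = 27
Expected project duration μ = 27 days. Critical path: B → D → F → H.

Backward pass:
LF_H = 27; LS_H = 27−9 = 18
LF_G = LS_H = 18; LS_G = 18−4 = 14
LF_F = LS_H = 18; LS_F = 18−10 = 8
LF_E = LS_H = 18; LS_E = 18−4 = 14
LF_D = min(LS_F=8, LS_G=14) = 8; LS_D = 8−2 = 6
LF_C = min(LS_E=14, LS_H=18) = 14; LS_C = 14−9 = 5
LF_B = LS_D = 6; LS_B = 6−6 = 0
LF_A = LS_G = 14; LS_A = 14−10 = 4
Slack_C = LS_C − ES_C = 5 − 0 = 5

5 days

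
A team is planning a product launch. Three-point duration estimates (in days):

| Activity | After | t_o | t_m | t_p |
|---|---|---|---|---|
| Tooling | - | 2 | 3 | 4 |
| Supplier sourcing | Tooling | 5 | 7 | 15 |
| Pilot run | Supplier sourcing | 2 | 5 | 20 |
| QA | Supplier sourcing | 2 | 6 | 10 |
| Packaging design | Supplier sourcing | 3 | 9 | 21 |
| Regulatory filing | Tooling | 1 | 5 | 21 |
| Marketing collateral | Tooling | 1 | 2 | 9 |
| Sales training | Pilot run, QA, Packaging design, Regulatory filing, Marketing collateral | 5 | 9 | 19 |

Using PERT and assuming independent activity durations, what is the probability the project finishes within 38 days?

0.954

te_Tooling = (2 + 4·3 + 4)/6 = 18/6 = 3; σ²_Tooling = ((4−2)/6)² = 0.111
te_Supplier sourcing = (5 + 4·7 + 15)/6 = 48/6 = 8; σ²_Supplier sourcing = ((15−5)/6)² = 2.778
te_Pilot run = (2 + 4·5 + 20)/6 = 42/6 = 7; σ²_Pilot run = ((20−2)/6)² = 9.000
te_QA = (2 + 4·6 + 10)/6 = 36/6 = 6; σ²_QA = ((10−2)/6)² = 1.778
te_Packaging design = (3 + 4·9 + 21)/6 = 60/6 = 10; σ²_Packaging design = ((21−3)/6)² = 9.000
te_Regulatory filing = (1 + 4·5 + 21)/6 = 42/6 = 7; σ²_Regulatory filing = ((21−1)/6)² = 11.111
te_Marketing collateral = (1 + 4·2 + 9)/6 = 18/6 = 3; σ²_Marketing collateral = ((9−1)/6)² = 1.778
te_Sales training = (5 + 4·9 + 19)/6 = 60/6 = 10; σ²_Sales training = ((19−5)/6)² = 5.444

Forward pass:
ES_Tooling = 0; EF_Tooling = 3
ES_Supplier sourcing = 3; EF_Supplier sourcing = 3+8 = 11
ES_Pilot run = 11; EF_Pilot run = 11+7 = 18
ES_QA = 11; EF_QA = 11+6 = 17
ES_Packaging design = 11; EF_Packaging design = 11+10 = 21
ES_Regulatory filing = 3; EF_Regulatory filing = 3+7 = 10
ES_Marketing collateral = 3; EF_Marketing collateral = 3+3 = 6
ES_Sales training = max(EF_Pilot run=18, EF_QA=17, EF_Packaging design=21, EF_Regulatory filing=10, EF_Marketing collateral=6) = 21; EF_Sales training = 21+10 = 31
Expected project duration μ = 31 days. Critical path: Tooling → Supplier sourcing → Packaging design → Sales training.

Variance along critical path = 0.111 + 2.778 + 9.000 + 5.444 = 17.333; σ = √17.333 = 4.163 days.
Z = (38 − 31) / 4.163 = 1.681
P(T ≤ 38) = Φ(1.681) ≈ 0.954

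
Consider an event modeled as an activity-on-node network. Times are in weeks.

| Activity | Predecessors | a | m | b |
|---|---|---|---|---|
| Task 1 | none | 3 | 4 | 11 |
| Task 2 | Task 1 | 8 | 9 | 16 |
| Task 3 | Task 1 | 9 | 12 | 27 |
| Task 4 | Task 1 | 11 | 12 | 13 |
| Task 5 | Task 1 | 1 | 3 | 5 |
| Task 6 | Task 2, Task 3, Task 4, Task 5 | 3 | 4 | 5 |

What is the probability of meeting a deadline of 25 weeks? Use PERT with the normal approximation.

te_Task 1 = (3 + 4·4 + 11)/6 = 30/6 = 5; σ²_Task 1 = ((11−3)/6)² = 1.778
te_Task 2 = (8 + 4·9 + 16)/6 = 60/6 = 10; σ²_Task 2 = ((16−8)/6)² = 1.778
te_Task 3 = (9 + 4·12 + 27)/6 = 84/6 = 14; σ²_Task 3 = ((27−9)/6)² = 9.000
te_Task 4 = (11 + 4·12 + 13)/6 = 72/6 = 12; σ²_Task 4 = ((13−11)/6)² = 0.111
te_Task 5 = (1 + 4·3 + 5)/6 = 18/6 = 3; σ²_Task 5 = ((5−1)/6)² = 0.444
te_Task 6 = (3 + 4·4 + 5)/6 = 24/6 = 4; σ²_Task 6 = ((5−3)/6)² = 0.111

Forward pass:
ES_Task 1 = 0; EF_Task 1 = 5
ES_Task 2 = 5; EF_Task 2 = 5+10 = 15
ES_Task 3 = 5; EF_Task 3 = 5+14 = 19
ES_Task 4 = 5; EF_Task 4 = 5+12 = 17
ES_Task 5 = 5; EF_Task 5 = 5+3 = 8
ES_Task 6 = max(EF_Task 2=15, EF_Task 3=19, EF_Task 4=17, EF_Task 5=8) = 19; EF_Task 6 = 19+4 = 23
Expected project duration μ = 23 weeks. Critical path: Task 1 → Task 3 → Task 6.

Variance along critical path = 1.778 + 9.000 + 0.111 = 10.889; σ = √10.889 = 3.300 weeks.
Z = (25 − 23) / 3.300 = 0.606
P(T ≤ 25) = Φ(0.606) ≈ 0.728

0.728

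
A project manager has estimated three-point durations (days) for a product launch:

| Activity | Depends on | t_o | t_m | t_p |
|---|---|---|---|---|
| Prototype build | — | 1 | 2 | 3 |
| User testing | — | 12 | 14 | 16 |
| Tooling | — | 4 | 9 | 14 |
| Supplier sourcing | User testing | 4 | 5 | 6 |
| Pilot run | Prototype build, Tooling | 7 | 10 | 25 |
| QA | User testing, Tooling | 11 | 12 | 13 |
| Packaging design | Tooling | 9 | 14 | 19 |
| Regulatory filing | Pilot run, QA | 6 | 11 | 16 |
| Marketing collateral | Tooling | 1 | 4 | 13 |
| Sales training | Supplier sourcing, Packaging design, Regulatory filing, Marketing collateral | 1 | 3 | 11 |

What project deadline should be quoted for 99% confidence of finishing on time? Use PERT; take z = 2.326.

46.8 days

te_Prototype build = (1 + 4·2 + 3)/6 = 12/6 = 2; σ²_Prototype build = ((3−1)/6)² = 0.111
te_User testing = (12 + 4·14 + 16)/6 = 84/6 = 14; σ²_User testing = ((16−12)/6)² = 0.444
te_Tooling = (4 + 4·9 + 14)/6 = 54/6 = 9; σ²_Tooling = ((14−4)/6)² = 2.778
te_Supplier sourcing = (4 + 4·5 + 6)/6 = 30/6 = 5; σ²_Supplier sourcing = ((6−4)/6)² = 0.111
te_Pilot run = (7 + 4·10 + 25)/6 = 72/6 = 12; σ²_Pilot run = ((25−7)/6)² = 9.000
te_QA = (11 + 4·12 + 13)/6 = 72/6 = 12; σ²_QA = ((13−11)/6)² = 0.111
te_Packaging design = (9 + 4·14 + 19)/6 = 84/6 = 14; σ²_Packaging design = ((19−9)/6)² = 2.778
te_Regulatory filing = (6 + 4·11 + 16)/6 = 66/6 = 11; σ²_Regulatory filing = ((16−6)/6)² = 2.778
te_Marketing collateral = (1 + 4·4 + 13)/6 = 30/6 = 5; σ²_Marketing collateral = ((13−1)/6)² = 4.000
te_Sales training = (1 + 4·3 + 11)/6 = 24/6 = 4; σ²_Sales training = ((11−1)/6)² = 2.778

Forward pass:
ES_Prototype build = 0; EF_Prototype build = 2
ES_User testing = 0; EF_User testing = 14
ES_Tooling = 0; EF_Tooling = 9
ES_Supplier sourcing = 14; EF_Supplier sourcing = 14+5 = 19
ES_Pilot run = max(EF_Prototype build=2, EF_Tooling=9) = 9; EF_Pilot run = 9+12 = 21
ES_QA = max(EF_User testing=14, EF_Tooling=9) = 14; EF_QA = 14+12 = 26
ES_Packaging design = 9; EF_Packaging design = 9+14 = 23
ES_Regulatory filing = max(EF_Pilot run=21, EF_QA=26) = 26; EF_Regulatory filing = 26+11 = 37
ES_Marketing collateral = 9; EF_Marketing collateral = 9+5 = 14
ES_Sales training = max(EF_Supplier sourcing=19, EF_Packaging design=23, EF_Regulatory filing=37, EF_Marketing collateral=14) = 37; EF_Sales training = 37+4 = 41
Expected project duration μ = 41 days. Critical path: User testing → QA → Regulatory filing → Sales training.

Variance along critical path = 0.444 + 0.111 + 2.778 + 2.778 = 6.111; σ = 2.472 days.
D = μ + z·σ = 41 + 2.326·2.472 = 46.8 days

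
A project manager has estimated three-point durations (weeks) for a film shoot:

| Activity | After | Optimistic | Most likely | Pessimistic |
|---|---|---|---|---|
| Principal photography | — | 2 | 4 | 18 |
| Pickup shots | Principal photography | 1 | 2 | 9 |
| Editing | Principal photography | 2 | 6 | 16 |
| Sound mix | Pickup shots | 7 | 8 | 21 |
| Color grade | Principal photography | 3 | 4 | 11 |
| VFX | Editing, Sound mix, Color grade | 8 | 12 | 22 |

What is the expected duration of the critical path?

te_Principal photography = (2 + 4·4 + 18)/6 = 36/6 = 6
te_Pickup shots = (1 + 4·2 + 9)/6 = 18/6 = 3
te_Editing = (2 + 4·6 + 16)/6 = 42/6 = 7
te_Sound mix = (7 + 4·8 + 21)/6 = 60/6 = 10
te_Color grade = (3 + 4·4 + 11)/6 = 30/6 = 5
te_VFX = (8 + 4·12 + 22)/6 = 78/6 = 13

Forward pass:
ES_Principal photography = 0; EF_Principal photography = 6
ES_Pickup shots = 6; EF_Pickup shots = 6+3 = 9
ES_Editing = 6; EF_Editing = 6+7 = 13
ES_Sound mix = 9; EF_Sound mix = 9+10 = 19
ES_Color grade = 6; EF_Color grade = 6+5 = 11
ES_VFX = max(EF_Editing=13, EF_Sound mix=19, EF_Color grade=11) = 19; EF_VFX = 19+13 = 32
Expected project duration μ = 32 weeks. Critical path: Principal photography → Pickup shots → Sound mix → VFX.

32 weeks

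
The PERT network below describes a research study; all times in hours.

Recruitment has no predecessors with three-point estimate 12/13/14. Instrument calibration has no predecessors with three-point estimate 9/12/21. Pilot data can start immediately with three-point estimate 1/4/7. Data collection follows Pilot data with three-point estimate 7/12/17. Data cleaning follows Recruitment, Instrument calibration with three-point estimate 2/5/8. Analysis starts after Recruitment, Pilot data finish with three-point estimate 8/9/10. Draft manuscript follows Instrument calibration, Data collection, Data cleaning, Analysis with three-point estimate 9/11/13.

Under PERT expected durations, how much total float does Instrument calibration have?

4 hours

te_Recruitment = (12 + 4·13 + 14)/6 = 78/6 = 13
te_Instrument calibration = (9 + 4·12 + 21)/6 = 78/6 = 13
te_Pilot data = (1 + 4·4 + 7)/6 = 24/6 = 4
te_Data collection = (7 + 4·12 + 17)/6 = 72/6 = 12
te_Data cleaning = (2 + 4·5 + 8)/6 = 30/6 = 5
te_Analysis = (8 + 4·9 + 10)/6 = 54/6 = 9
te_Draft manuscript = (9 + 4·11 + 13)/6 = 66/6 = 11

Forward pass:
ES_Recruitment = 0; EF_Recruitment = 13
ES_Instrument calibration = 0; EF_Instrument calibration = 13
ES_Pilot data = 0; EF_Pilot data = 4
ES_Data collection = 4; EF_Data collection = 4+12 = 16
ES_Data cleaning = max(EF_Recruitment=13, EF_Instrument calibration=13) = 13; EF_Data cleaning = 13+5 = 18
ES_Analysis = max(EF_Recruitment=13, EF_Pilot data=4) = 13; EF_Analysis = 13+9 = 22
ES_Draft manuscript = max(EF_Instrument calibration=13, EF_Data collection=16, EF_Data cleaning=18, EF_Analysis=22) = 22; EF_Draft manuscript = 22+11 = 33
Expected project duration μ = 33 hours. Critical path: Recruitment → Analysis → Draft manuscript.

Backward pass:
LF_Draft manuscript = 33; LS_Draft manuscript = 33−11 = 22
LF_Analysis = LS_Draft manuscript = 22; LS_Analysis = 22−9 = 13
LF_Data cleaning = LS_Draft manuscript = 22; LS_Data cleaning = 22−5 = 17
LF_Data collection = LS_Draft manuscript = 22; LS_Data collection = 22−12 = 10
LF_Pilot data = min(LS_Data collection=10, LS_Analysis=13) = 10; LS_Pilot data = 10−4 = 6
LF_Instrument calibration = min(LS_Data cleaning=17, LS_Draft manuscript=22) = 17; LS_Instrument calibration = 17−13 = 4
LF_Recruitment = min(LS_Data cleaning=17, LS_Analysis=13) = 13; LS_Recruitment = 13−13 = 0
Slack_Instrument calibration = LS_Instrument calibration − ES_Instrument calibration = 4 − 0 = 4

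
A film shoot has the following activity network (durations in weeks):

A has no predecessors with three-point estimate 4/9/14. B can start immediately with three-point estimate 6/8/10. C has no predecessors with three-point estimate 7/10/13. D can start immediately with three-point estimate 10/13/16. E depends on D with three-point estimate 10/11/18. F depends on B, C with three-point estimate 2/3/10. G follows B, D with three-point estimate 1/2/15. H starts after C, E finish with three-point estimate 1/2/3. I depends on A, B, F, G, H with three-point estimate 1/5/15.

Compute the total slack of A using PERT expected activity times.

18 weeks

te_A = (4 + 4·9 + 14)/6 = 54/6 = 9
te_B = (6 + 4·8 + 10)/6 = 48/6 = 8
te_C = (7 + 4·10 + 13)/6 = 60/6 = 10
te_D = (10 + 4·13 + 16)/6 = 78/6 = 13
te_E = (10 + 4·11 + 18)/6 = 72/6 = 12
te_F = (2 + 4·3 + 10)/6 = 24/6 = 4
te_G = (1 + 4·2 + 15)/6 = 24/6 = 4
te_H = (1 + 4·2 + 3)/6 = 12/6 = 2
te_I = (1 + 4·5 + 15)/6 = 36/6 = 6

Forward pass:
ES_A = 0; EF_A = 9
ES_B = 0; EF_B = 8
ES_C = 0; EF_C = 10
ES_D = 0; EF_D = 13
ES_E = 13; EF_E = 13+12 = 25
ES_F = max(EF_B=8, EF_C=10) = 10; EF_F = 10+4 = 14
ES_G = max(EF_B=8, EF_D=13) = 13; EF_G = 13+4 = 17
ES_H = max(EF_C=10, EF_E=25) = 25; EF_H = 25+2 = 27
ES_I = max(EF_A=9, EF_B=8, EF_F=14, EF_G=17, EF_H=27) = 27; EF_I = 27+6 = 33
Expected project duration μ = 33 weeks. Critical path: D → E → H → I.

Backward pass:
LF_I = 33; LS_I = 33−6 = 27
LF_H = LS_I = 27; LS_H = 27−2 = 25
LF_G = LS_I = 27; LS_G = 27−4 = 23
LF_F = LS_I = 27; LS_F = 27−4 = 23
LF_E = LS_H = 25; LS_E = 25−12 = 13
LF_D = min(LS_E=13, LS_G=23) = 13; LS_D = 13−13 = 0
LF_C = min(LS_F=23, LS_H=25) = 23; LS_C = 23−10 = 13
LF_B = min(LS_F=23, LS_G=23, LS_I=27) = 23; LS_B = 23−8 = 15
LF_A = LS_I = 27; LS_A = 27−9 = 18
Slack_A = LS_A − ES_A = 18 − 0 = 18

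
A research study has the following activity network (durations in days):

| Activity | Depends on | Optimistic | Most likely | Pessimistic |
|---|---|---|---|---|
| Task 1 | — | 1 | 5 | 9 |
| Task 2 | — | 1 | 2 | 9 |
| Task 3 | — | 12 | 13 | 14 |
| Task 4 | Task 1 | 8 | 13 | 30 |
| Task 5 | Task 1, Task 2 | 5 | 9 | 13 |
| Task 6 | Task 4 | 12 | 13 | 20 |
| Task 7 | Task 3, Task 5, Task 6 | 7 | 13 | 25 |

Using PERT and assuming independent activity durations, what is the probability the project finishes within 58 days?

te_Task 1 = (1 + 4·5 + 9)/6 = 30/6 = 5; σ²_Task 1 = ((9−1)/6)² = 1.778
te_Task 2 = (1 + 4·2 + 9)/6 = 18/6 = 3; σ²_Task 2 = ((9−1)/6)² = 1.778
te_Task 3 = (12 + 4·13 + 14)/6 = 78/6 = 13; σ²_Task 3 = ((14−12)/6)² = 0.111
te_Task 4 = (8 + 4·13 + 30)/6 = 90/6 = 15; σ²_Task 4 = ((30−8)/6)² = 13.444
te_Task 5 = (5 + 4·9 + 13)/6 = 54/6 = 9; σ²_Task 5 = ((13−5)/6)² = 1.778
te_Task 6 = (12 + 4·13 + 20)/6 = 84/6 = 14; σ²_Task 6 = ((20−12)/6)² = 1.778
te_Task 7 = (7 + 4·13 + 25)/6 = 84/6 = 14; σ²_Task 7 = ((25−7)/6)² = 9.000

Forward pass:
ES_Task 1 = 0; EF_Task 1 = 5
ES_Task 2 = 0; EF_Task 2 = 3
ES_Task 3 = 0; EF_Task 3 = 13
ES_Task 4 = 5; EF_Task 4 = 5+15 = 20
ES_Task 5 = max(EF_Task 1=5, EF_Task 2=3) = 5; EF_Task 5 = 5+9 = 14
ES_Task 6 = 20; EF_Task 6 = 20+14 = 34
ES_Task 7 = max(EF_Task 3=13, EF_Task 5=14, EF_Task 6=34) = 34; EF_Task 7 = 34+14 = 48
Expected project duration μ = 48 days. Critical path: Task 1 → Task 4 → Task 6 → Task 7.

Variance along critical path = 1.778 + 13.444 + 1.778 + 9.000 = 26.000; σ = √26.000 = 5.099 days.
Z = (58 − 48) / 5.099 = 1.961
P(T ≤ 58) = Φ(1.961) ≈ 0.975

0.975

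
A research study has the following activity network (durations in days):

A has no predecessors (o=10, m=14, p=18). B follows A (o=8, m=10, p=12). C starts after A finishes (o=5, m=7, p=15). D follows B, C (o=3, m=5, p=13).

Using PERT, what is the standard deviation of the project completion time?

te_A = (10 + 4·14 + 18)/6 = 84/6 = 14; σ²_A = ((18−10)/6)² = 1.778
te_B = (8 + 4·10 + 12)/6 = 60/6 = 10; σ²_B = ((12−8)/6)² = 0.444
te_C = (5 + 4·7 + 15)/6 = 48/6 = 8; σ²_C = ((15−5)/6)² = 2.778
te_D = (3 + 4·5 + 13)/6 = 36/6 = 6; σ²_D = ((13−3)/6)² = 2.778

Forward pass:
ES_A = 0; EF_A = 14
ES_B = 14; EF_B = 14+10 = 24
ES_C = 14; EF_C = 14+8 = 22
ES_D = max(EF_B=24, EF_C=22) = 24; EF_D = 24+6 = 30
Expected project duration μ = 30 days. Critical path: A → B → D.

Variance along critical path = 1.778 + 0.444 + 2.778 = 5.000
σ = √5.000 = 2.236 days

2.24 days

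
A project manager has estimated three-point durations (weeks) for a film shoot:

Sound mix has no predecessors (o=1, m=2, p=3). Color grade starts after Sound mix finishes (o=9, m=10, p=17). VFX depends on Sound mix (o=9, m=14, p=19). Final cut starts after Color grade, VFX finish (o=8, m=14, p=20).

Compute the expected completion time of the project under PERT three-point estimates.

te_Sound mix = (1 + 4·2 + 3)/6 = 12/6 = 2
te_Color grade = (9 + 4·10 + 17)/6 = 66/6 = 11
te_VFX = (9 + 4·14 + 19)/6 = 84/6 = 14
te_Final cut = (8 + 4·14 + 20)/6 = 84/6 = 14

Forward pass:
ES_Sound mix = 0; EF_Sound mix = 2
ES_Color grade = 2; EF_Color grade = 2+11 = 13
ES_VFX = 2; EF_VFX = 2+14 = 16
ES_Final cut = max(EF_Color grade=13, EF_VFX=16) = 16; EF_Final cut = 16+14 = 30
Expected project duration μ = 30 weeks. Critical path: Sound mix → VFX → Final cut.

30 weeks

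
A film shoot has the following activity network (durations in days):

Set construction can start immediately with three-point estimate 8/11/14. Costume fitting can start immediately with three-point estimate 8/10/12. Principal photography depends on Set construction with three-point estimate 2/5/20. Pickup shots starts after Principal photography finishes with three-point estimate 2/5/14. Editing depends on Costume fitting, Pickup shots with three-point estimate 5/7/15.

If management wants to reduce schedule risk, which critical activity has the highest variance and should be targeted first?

Principal photography

te_Set construction = (8 + 4·11 + 14)/6 = 66/6 = 11; σ²_Set construction = ((14−8)/6)² = 1.000
te_Costume fitting = (8 + 4·10 + 12)/6 = 60/6 = 10; σ²_Costume fitting = ((12−8)/6)² = 0.444
te_Principal photography = (2 + 4·5 + 20)/6 = 42/6 = 7; σ²_Principal photography = ((20−2)/6)² = 9.000
te_Pickup shots = (2 + 4·5 + 14)/6 = 36/6 = 6; σ²_Pickup shots = ((14−2)/6)² = 4.000
te_Editing = (5 + 4·7 + 15)/6 = 48/6 = 8; σ²_Editing = ((15−5)/6)² = 2.778

Forward pass:
ES_Set construction = 0; EF_Set construction = 11
ES_Costume fitting = 0; EF_Costume fitting = 10
ES_Principal photography = 11; EF_Principal photography = 11+7 = 18
ES_Pickup shots = 18; EF_Pickup shots = 18+6 = 24
ES_Editing = max(EF_Costume fitting=10, EF_Pickup shots=24) = 24; EF_Editing = 24+8 = 32
Expected project duration μ = 32 days. Critical path: Set construction → Principal photography → Pickup shots → Editing.

Variances on critical path: σ²_Set construction=1.000, σ²_Principal photography=9.000, σ²_Pickup shots=4.000, σ²_Editing=2.778.
Largest is σ²_Principal photography = 9.000.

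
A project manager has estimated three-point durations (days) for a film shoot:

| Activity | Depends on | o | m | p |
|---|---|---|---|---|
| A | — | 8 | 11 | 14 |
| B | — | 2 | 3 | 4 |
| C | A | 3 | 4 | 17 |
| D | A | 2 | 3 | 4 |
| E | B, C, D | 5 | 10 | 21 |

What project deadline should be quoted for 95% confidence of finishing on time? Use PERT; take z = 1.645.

34.1 days

te_A = (8 + 4·11 + 14)/6 = 66/6 = 11; σ²_A = ((14−8)/6)² = 1.000
te_B = (2 + 4·3 + 4)/6 = 18/6 = 3; σ²_B = ((4−2)/6)² = 0.111
te_C = (3 + 4·4 + 17)/6 = 36/6 = 6; σ²_C = ((17−3)/6)² = 5.444
te_D = (2 + 4·3 + 4)/6 = 18/6 = 3; σ²_D = ((4−2)/6)² = 0.111
te_E = (5 + 4·10 + 21)/6 = 66/6 = 11; σ²_E = ((21−5)/6)² = 7.111

Forward pass:
ES_A = 0; EF_A = 11
ES_B = 0; EF_B = 3
ES_C = 11; EF_C = 11+6 = 17
ES_D = 11; EF_D = 11+3 = 14
ES_E = max(EF_B=3, EF_C=17, EF_D=14) = 17; EF_E = 17+11 = 28
Expected project duration μ = 28 days. Critical path: A → C → E.

Variance along critical path = 1.000 + 5.444 + 7.111 = 13.556; σ = 3.682 days.
D = μ + z·σ = 28 + 1.645·3.682 = 34.1 days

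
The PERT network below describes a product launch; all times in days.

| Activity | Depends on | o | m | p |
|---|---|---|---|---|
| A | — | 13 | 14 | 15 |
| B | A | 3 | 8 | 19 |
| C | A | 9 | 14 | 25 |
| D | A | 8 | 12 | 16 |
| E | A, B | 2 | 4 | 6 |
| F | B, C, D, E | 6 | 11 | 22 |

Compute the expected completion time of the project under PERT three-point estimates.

41 days

te_A = (13 + 4·14 + 15)/6 = 84/6 = 14
te_B = (3 + 4·8 + 19)/6 = 54/6 = 9
te_C = (9 + 4·14 + 25)/6 = 90/6 = 15
te_D = (8 + 4·12 + 16)/6 = 72/6 = 12
te_E = (2 + 4·4 + 6)/6 = 24/6 = 4
te_F = (6 + 4·11 + 22)/6 = 72/6 = 12

Forward pass:
ES_A = 0; EF_A = 14
ES_B = 14; EF_B = 14+9 = 23
ES_C = 14; EF_C = 14+15 = 29
ES_D = 14; EF_D = 14+12 = 26
ES_E = max(EF_A=14, EF_B=23) = 23; EF_E = 23+4 = 27
ES_F = max(EF_B=23, EF_C=29, EF_D=26, EF_E=27) = 29; EF_F = 29+12 = 41
Expected project duration μ = 41 days. Critical path: A → C → F.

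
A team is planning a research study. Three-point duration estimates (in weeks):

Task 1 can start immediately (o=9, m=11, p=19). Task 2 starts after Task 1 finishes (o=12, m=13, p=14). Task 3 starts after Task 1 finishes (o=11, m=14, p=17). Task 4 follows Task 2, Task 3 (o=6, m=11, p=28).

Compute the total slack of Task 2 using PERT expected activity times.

1 weeks

te_Task 1 = (9 + 4·11 + 19)/6 = 72/6 = 12
te_Task 2 = (12 + 4·13 + 14)/6 = 78/6 = 13
te_Task 3 = (11 + 4·14 + 17)/6 = 84/6 = 14
te_Task 4 = (6 + 4·11 + 28)/6 = 78/6 = 13

Forward pass:
ES_Task 1 = 0; EF_Task 1 = 12
ES_Task 2 = 12; EF_Task 2 = 12+13 = 25
ES_Task 3 = 12; EF_Task 3 = 12+14 = 26
ES_Task 4 = max(EF_Task 2=25, EF_Task 3=26) = 26; EF_Task 4 = 26+13 = 39
Expected project duration μ = 39 weeks. Critical path: Task 1 → Task 3 → Task 4.

Backward pass:
LF_Task 4 = 39; LS_Task 4 = 39−13 = 26
LF_Task 3 = LS_Task 4 = 26; LS_Task 3 = 26−14 = 12
LF_Task 2 = LS_Task 4 = 26; LS_Task 2 = 26−13 = 13
LF_Task 1 = min(LS_Task 2=13, LS_Task 3=12) = 12; LS_Task 1 = 12−12 = 0
Slack_Task 2 = LS_Task 2 − ES_Task 2 = 13 − 12 = 1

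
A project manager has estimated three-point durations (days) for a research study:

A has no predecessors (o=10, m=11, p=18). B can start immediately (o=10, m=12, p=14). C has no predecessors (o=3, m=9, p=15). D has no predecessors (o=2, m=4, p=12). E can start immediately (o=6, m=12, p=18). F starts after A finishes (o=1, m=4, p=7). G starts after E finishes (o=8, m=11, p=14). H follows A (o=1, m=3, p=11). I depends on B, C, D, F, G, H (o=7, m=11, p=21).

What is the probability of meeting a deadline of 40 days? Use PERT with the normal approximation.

0.939

te_A = (10 + 4·11 + 18)/6 = 72/6 = 12; σ²_A = ((18−10)/6)² = 1.778
te_B = (10 + 4·12 + 14)/6 = 72/6 = 12; σ²_B = ((14−10)/6)² = 0.444
te_C = (3 + 4·9 + 15)/6 = 54/6 = 9; σ²_C = ((15−3)/6)² = 4.000
te_D = (2 + 4·4 + 12)/6 = 30/6 = 5; σ²_D = ((12−2)/6)² = 2.778
te_E = (6 + 4·12 + 18)/6 = 72/6 = 12; σ²_E = ((18−6)/6)² = 4.000
te_F = (1 + 4·4 + 7)/6 = 24/6 = 4; σ²_F = ((7−1)/6)² = 1.000
te_G = (8 + 4·11 + 14)/6 = 66/6 = 11; σ²_G = ((14−8)/6)² = 1.000
te_H = (1 + 4·3 + 11)/6 = 24/6 = 4; σ²_H = ((11−1)/6)² = 2.778
te_I = (7 + 4·11 + 21)/6 = 72/6 = 12; σ²_I = ((21−7)/6)² = 5.444

Forward pass:
ES_A = 0; EF_A = 12
ES_B = 0; EF_B = 12
ES_C = 0; EF_C = 9
ES_D = 0; EF_D = 5
ES_E = 0; EF_E = 12
ES_F = 12; EF_F = 12+4 = 16
ES_G = 12; EF_G = 12+11 = 23
ES_H = 12; EF_H = 12+4 = 16
ES_I = max(EF_B=12, EF_C=9, EF_D=5, EF_F=16, EF_G=23, EF_H=16) = 23; EF_I = 23+12 = 35
Expected project duration μ = 35 days. Critical path: E → G → I.

Variance along critical path = 4.000 + 1.000 + 5.444 = 10.444; σ = √10.444 = 3.232 days.
Z = (40 − 35) / 3.232 = 1.547
P(T ≤ 40) = Φ(1.547) ≈ 0.939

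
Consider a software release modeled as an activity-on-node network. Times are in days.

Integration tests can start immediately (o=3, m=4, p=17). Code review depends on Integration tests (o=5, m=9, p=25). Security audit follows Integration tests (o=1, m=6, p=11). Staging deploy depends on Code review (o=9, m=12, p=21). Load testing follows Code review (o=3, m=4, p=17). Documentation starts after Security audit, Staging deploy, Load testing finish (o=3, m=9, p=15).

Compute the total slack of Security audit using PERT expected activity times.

18 days

te_Integration tests = (3 + 4·4 + 17)/6 = 36/6 = 6
te_Code review = (5 + 4·9 + 25)/6 = 66/6 = 11
te_Security audit = (1 + 4·6 + 11)/6 = 36/6 = 6
te_Staging deploy = (9 + 4·12 + 21)/6 = 78/6 = 13
te_Load testing = (3 + 4·4 + 17)/6 = 36/6 = 6
te_Documentation = (3 + 4·9 + 15)/6 = 54/6 = 9

Forward pass:
ES_Integration tests = 0; EF_Integration tests = 6
ES_Code review = 6; EF_Code review = 6+11 = 17
ES_Security audit = 6; EF_Security audit = 6+6 = 12
ES_Staging deploy = 17; EF_Staging deploy = 17+13 = 30
ES_Load testing = 17; EF_Load testing = 17+6 = 23
ES_Documentation = max(EF_Security audit=12, EF_Staging deploy=30, EF_Load testing=23) = 30; EF_Documentation = 30+9 = 39
Expected project duration μ = 39 days. Critical path: Integration tests → Code review → Staging deploy → Documentation.

Backward pass:
LF_Documentation = 39; LS_Documentation = 39−9 = 30
LF_Load testing = LS_Documentation = 30; LS_Load testing = 30−6 = 24
LF_Staging deploy = LS_Documentation = 30; LS_Staging deploy = 30−13 = 17
LF_Security audit = LS_Documentation = 30; LS_Security audit = 30−6 = 24
LF_Code review = min(LS_Staging deploy=17, LS_Load testing=24) = 17; LS_Code review = 17−11 = 6
LF_Integration tests = min(LS_Code review=6, LS_Security audit=24) = 6; LS_Integration tests = 6−6 = 0
Slack_Security audit = LS_Security audit − ES_Security audit = 24 − 6 = 18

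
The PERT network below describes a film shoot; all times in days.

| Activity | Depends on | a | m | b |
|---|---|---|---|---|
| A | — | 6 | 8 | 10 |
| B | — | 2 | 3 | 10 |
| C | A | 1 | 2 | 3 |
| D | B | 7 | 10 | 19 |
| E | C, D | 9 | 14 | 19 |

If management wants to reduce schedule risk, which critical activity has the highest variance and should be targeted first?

D

te_A = (6 + 4·8 + 10)/6 = 48/6 = 8; σ²_A = ((10−6)/6)² = 0.444
te_B = (2 + 4·3 + 10)/6 = 24/6 = 4; σ²_B = ((10−2)/6)² = 1.778
te_C = (1 + 4·2 + 3)/6 = 12/6 = 2; σ²_C = ((3−1)/6)² = 0.111
te_D = (7 + 4·10 + 19)/6 = 66/6 = 11; σ²_D = ((19−7)/6)² = 4.000
te_E = (9 + 4·14 + 19)/6 = 84/6 = 14; σ²_E = ((19−9)/6)² = 2.778

Forward pass:
ES_A = 0; EF_A = 8
ES_B = 0; EF_B = 4
ES_C = 8; EF_C = 8+2 = 10
ES_D = 4; EF_D = 4+11 = 15
ES_E = max(EF_C=10, EF_D=15) = 15; EF_E = 15+14 = 29
Expected project duration μ = 29 days. Critical path: B → D → E.

Variances on critical path: σ²_B=1.778, σ²_D=4.000, σ²_E=2.778.
Largest is σ²_D = 4.000.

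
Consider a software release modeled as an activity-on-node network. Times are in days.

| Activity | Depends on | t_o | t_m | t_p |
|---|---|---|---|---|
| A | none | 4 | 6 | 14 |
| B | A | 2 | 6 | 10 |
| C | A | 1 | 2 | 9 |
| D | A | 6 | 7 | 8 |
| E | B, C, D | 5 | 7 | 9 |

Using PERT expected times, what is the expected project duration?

te_A = (4 + 4·6 + 14)/6 = 42/6 = 7
te_B = (2 + 4·6 + 10)/6 = 36/6 = 6
te_C = (1 + 4·2 + 9)/6 = 18/6 = 3
te_D = (6 + 4·7 + 8)/6 = 42/6 = 7
te_E = (5 + 4·7 + 9)/6 = 42/6 = 7

Forward pass:
ES_A = 0; EF_A = 7
ES_B = 7; EF_B = 7+6 = 13
ES_C = 7; EF_C = 7+3 = 10
ES_D = 7; EF_D = 7+7 = 14
ES_E = max(EF_B=13, EF_C=10, EF_D=14) = 14; EF_E = 14+7 = 21
Expected project duration μ = 21 days. Critical path: A → D → E.

21 days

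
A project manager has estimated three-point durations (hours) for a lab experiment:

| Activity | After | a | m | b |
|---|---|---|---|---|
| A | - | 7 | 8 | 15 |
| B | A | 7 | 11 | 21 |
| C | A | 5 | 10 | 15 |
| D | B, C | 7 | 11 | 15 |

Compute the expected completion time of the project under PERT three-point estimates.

32 hours

te_A = (7 + 4·8 + 15)/6 = 54/6 = 9
te_B = (7 + 4·11 + 21)/6 = 72/6 = 12
te_C = (5 + 4·10 + 15)/6 = 60/6 = 10
te_D = (7 + 4·11 + 15)/6 = 66/6 = 11

Forward pass:
ES_A = 0; EF_A = 9
ES_B = 9; EF_B = 9+12 = 21
ES_C = 9; EF_C = 9+10 = 19
ES_D = max(EF_B=21, EF_C=19) = 21; EF_D = 21+11 = 32
Expected project duration μ = 32 hours. Critical path: A → B → D.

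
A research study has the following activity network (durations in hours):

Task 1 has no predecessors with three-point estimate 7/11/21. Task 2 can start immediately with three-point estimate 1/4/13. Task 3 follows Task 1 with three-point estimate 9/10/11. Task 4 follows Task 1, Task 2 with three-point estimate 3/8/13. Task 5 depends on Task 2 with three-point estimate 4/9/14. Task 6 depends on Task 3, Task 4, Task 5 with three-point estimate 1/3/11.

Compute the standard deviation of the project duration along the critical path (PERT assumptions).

te_Task 1 = (7 + 4·11 + 21)/6 = 72/6 = 12; σ²_Task 1 = ((21−7)/6)² = 5.444
te_Task 2 = (1 + 4·4 + 13)/6 = 30/6 = 5; σ²_Task 2 = ((13−1)/6)² = 4.000
te_Task 3 = (9 + 4·10 + 11)/6 = 60/6 = 10; σ²_Task 3 = ((11−9)/6)² = 0.111
te_Task 4 = (3 + 4·8 + 13)/6 = 48/6 = 8; σ²_Task 4 = ((13−3)/6)² = 2.778
te_Task 5 = (4 + 4·9 + 14)/6 = 54/6 = 9; σ²_Task 5 = ((14−4)/6)² = 2.778
te_Task 6 = (1 + 4·3 + 11)/6 = 24/6 = 4; σ²_Task 6 = ((11−1)/6)² = 2.778

Forward pass:
ES_Task 1 = 0; EF_Task 1 = 12
ES_Task 2 = 0; EF_Task 2 = 5
ES_Task 3 = 12; EF_Task 3 = 12+10 = 22
ES_Task 4 = max(EF_Task 1=12, EF_Task 2=5) = 12; EF_Task 4 = 12+8 = 20
ES_Task 5 = 5; EF_Task 5 = 5+9 = 14
ES_Task 6 = max(EF_Task 3=22, EF_Task 4=20, EF_Task 5=14) = 22; EF_Task 6 = 22+4 = 26
Expected project duration μ = 26 hours. Critical path: Task 1 → Task 3 → Task 6.

Variance along critical path = 5.444 + 0.111 + 2.778 = 8.333
σ = √8.333 = 2.887 hours

2.89 hours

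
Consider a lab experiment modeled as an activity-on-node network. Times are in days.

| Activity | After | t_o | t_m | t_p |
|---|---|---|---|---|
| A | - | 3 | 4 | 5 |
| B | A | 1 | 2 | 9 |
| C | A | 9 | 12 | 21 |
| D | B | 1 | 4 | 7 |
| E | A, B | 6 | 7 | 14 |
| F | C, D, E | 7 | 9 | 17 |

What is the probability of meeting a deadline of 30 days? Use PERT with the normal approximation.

0.873

te_A = (3 + 4·4 + 5)/6 = 24/6 = 4; σ²_A = ((5−3)/6)² = 0.111
te_B = (1 + 4·2 + 9)/6 = 18/6 = 3; σ²_B = ((9−1)/6)² = 1.778
te_C = (9 + 4·12 + 21)/6 = 78/6 = 13; σ²_C = ((21−9)/6)² = 4.000
te_D = (1 + 4·4 + 7)/6 = 24/6 = 4; σ²_D = ((7−1)/6)² = 1.000
te_E = (6 + 4·7 + 14)/6 = 48/6 = 8; σ²_E = ((14−6)/6)² = 1.778
te_F = (7 + 4·9 + 17)/6 = 60/6 = 10; σ²_F = ((17−7)/6)² = 2.778

Forward pass:
ES_A = 0; EF_A = 4
ES_B = 4; EF_B = 4+3 = 7
ES_C = 4; EF_C = 4+13 = 17
ES_D = 7; EF_D = 7+4 = 11
ES_E = max(EF_A=4, EF_B=7) = 7; EF_E = 7+8 = 15
ES_F = max(EF_C=17, EF_D=11, EF_E=15) = 17; EF_F = 17+10 = 27
Expected project duration μ = 27 days. Critical path: A → C → F.

Variance along critical path = 0.111 + 4.000 + 2.778 = 6.889; σ = √6.889 = 2.625 days.
Z = (30 − 27) / 2.625 = 1.143
P(T ≤ 30) = Φ(1.143) ≈ 0.873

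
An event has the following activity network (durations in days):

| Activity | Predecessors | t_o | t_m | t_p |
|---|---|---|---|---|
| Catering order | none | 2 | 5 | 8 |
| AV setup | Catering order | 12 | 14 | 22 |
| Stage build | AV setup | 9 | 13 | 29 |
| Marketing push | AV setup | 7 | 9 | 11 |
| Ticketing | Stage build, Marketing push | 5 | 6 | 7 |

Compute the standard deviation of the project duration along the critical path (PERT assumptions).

te_Catering order = (2 + 4·5 + 8)/6 = 30/6 = 5; σ²_Catering order = ((8−2)/6)² = 1.000
te_AV setup = (12 + 4·14 + 22)/6 = 90/6 = 15; σ²_AV setup = ((22−12)/6)² = 2.778
te_Stage build = (9 + 4·13 + 29)/6 = 90/6 = 15; σ²_Stage build = ((29−9)/6)² = 11.111
te_Marketing push = (7 + 4·9 + 11)/6 = 54/6 = 9; σ²_Marketing push = ((11−7)/6)² = 0.444
te_Ticketing = (5 + 4·6 + 7)/6 = 36/6 = 6; σ²_Ticketing = ((7−5)/6)² = 0.111

Forward pass:
ES_Catering order = 0; EF_Catering order = 5
ES_AV setup = 5; EF_AV setup = 5+15 = 20
ES_Stage build = 20; EF_Stage build = 20+15 = 35
ES_Marketing push = 20; EF_Marketing push = 20+9 = 29
ES_Ticketing = max(EF_Stage build=35, EF_Marketing push=29) = 35; EF_Ticketing = 35+6 = 41
Expected project duration μ = 41 days. Critical path: Catering order → AV setup → Stage build → Ticketing.

Variance along critical path = 1.000 + 2.778 + 11.111 + 0.111 = 15.000
σ = √15.000 = 3.873 days

3.87 days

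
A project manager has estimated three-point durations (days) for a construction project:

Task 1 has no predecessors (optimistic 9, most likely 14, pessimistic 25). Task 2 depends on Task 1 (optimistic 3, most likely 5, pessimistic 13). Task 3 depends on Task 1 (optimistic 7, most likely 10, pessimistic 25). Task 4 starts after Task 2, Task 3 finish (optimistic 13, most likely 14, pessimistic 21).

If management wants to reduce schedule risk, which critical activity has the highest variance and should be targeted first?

Task 3

te_Task 1 = (9 + 4·14 + 25)/6 = 90/6 = 15; σ²_Task 1 = ((25−9)/6)² = 7.111
te_Task 2 = (3 + 4·5 + 13)/6 = 36/6 = 6; σ²_Task 2 = ((13−3)/6)² = 2.778
te_Task 3 = (7 + 4·10 + 25)/6 = 72/6 = 12; σ²_Task 3 = ((25−7)/6)² = 9.000
te_Task 4 = (13 + 4·14 + 21)/6 = 90/6 = 15; σ²_Task 4 = ((21−13)/6)² = 1.778

Forward pass:
ES_Task 1 = 0; EF_Task 1 = 15
ES_Task 2 = 15; EF_Task 2 = 15+6 = 21
ES_Task 3 = 15; EF_Task 3 = 15+12 = 27
ES_Task 4 = max(EF_Task 2=21, EF_Task 3=27) = 27; EF_Task 4 = 27+15 = 42
Expected project duration μ = 42 days. Critical path: Task 1 → Task 3 → Task 4.

Variances on critical path: σ²_Task 1=7.111, σ²_Task 3=9.000, σ²_Task 4=1.778.
Largest is σ²_Task 3 = 9.000.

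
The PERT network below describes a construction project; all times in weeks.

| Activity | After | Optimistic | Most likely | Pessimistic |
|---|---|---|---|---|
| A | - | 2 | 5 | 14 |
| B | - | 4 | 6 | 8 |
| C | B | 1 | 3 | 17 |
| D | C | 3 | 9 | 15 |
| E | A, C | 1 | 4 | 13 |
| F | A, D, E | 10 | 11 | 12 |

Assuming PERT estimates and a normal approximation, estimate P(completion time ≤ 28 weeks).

te_A = (2 + 4·5 + 14)/6 = 36/6 = 6; σ²_A = ((14−2)/6)² = 4.000
te_B = (4 + 4·6 + 8)/6 = 36/6 = 6; σ²_B = ((8−4)/6)² = 0.444
te_C = (1 + 4·3 + 17)/6 = 30/6 = 5; σ²_C = ((17−1)/6)² = 7.111
te_D = (3 + 4·9 + 15)/6 = 54/6 = 9; σ²_D = ((15−3)/6)² = 4.000
te_E = (1 + 4·4 + 13)/6 = 30/6 = 5; σ²_E = ((13−1)/6)² = 4.000
te_F = (10 + 4·11 + 12)/6 = 66/6 = 11; σ²_F = ((12−10)/6)² = 0.111

Forward pass:
ES_A = 0; EF_A = 6
ES_B = 0; EF_B = 6
ES_C = 6; EF_C = 6+5 = 11
ES_D = 11; EF_D = 11+9 = 20
ES_E = max(EF_A=6, EF_C=11) = 11; EF_E = 11+5 = 16
ES_F = max(EF_A=6, EF_D=20, EF_E=16) = 20; EF_F = 20+11 = 31
Expected project duration μ = 31 weeks. Critical path: B → C → D → F.

Variance along critical path = 0.444 + 7.111 + 4.000 + 0.111 = 11.667; σ = √11.667 = 3.416 weeks.
Z = (28 − 31) / 3.416 = -0.878
P(T ≤ 28) = Φ(-0.878) ≈ 0.190

0.190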